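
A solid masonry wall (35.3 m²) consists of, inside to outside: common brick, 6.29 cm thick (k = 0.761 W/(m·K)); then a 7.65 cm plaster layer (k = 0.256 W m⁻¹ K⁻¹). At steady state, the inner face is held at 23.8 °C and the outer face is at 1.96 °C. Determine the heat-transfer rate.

Q = 2.02 kW

Treat each layer as a resistance in series:
  R_common brick = L/(kA) = 0.0629/(0.761·35.3) = 0.002341 K/W
  R_plaster = L/(kA) = 0.0765/(0.256·35.3) = 0.008465 K/W
ΣR = 0.002341 + 0.008465 = 0.01081 K/W
Q = ΔT/ΣR = (23.8 °C − 1.96 °C)/0.01081 = 2020 W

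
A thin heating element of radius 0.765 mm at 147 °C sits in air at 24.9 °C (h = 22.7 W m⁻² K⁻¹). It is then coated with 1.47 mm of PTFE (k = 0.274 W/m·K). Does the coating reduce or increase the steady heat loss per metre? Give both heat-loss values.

Critical radius for a cylinder: r_cr = k/h = 0.0121 m = 1.21 cm.
Outer radius after coating: r₂ = 7.65×10^-4 + 0.00147 = 0.002235 m.
Since r₁ < r_cr and r₂ ≤ r_cr, the coating moves toward the maximum at r_cr — heat loss rises.
Bare: R = 1/(2πr₁h) = 9.165 m·K/W; Q = 122.1/9.165 = 13.3 W/m.
Coated: R = R_cond + R_conv = 3.760 m·K/W; Q = 122.1/3.760 = 32.5 W/m.

increases: 13.3 → 32.5 W/m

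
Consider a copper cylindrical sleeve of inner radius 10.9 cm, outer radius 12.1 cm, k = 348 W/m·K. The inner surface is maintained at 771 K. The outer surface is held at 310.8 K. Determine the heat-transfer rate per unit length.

Q' = 2πk·ΔT/ln(r₂/r₁) = 2π × 348 × 460.2 / ln(0.121/0.109) = 9.63×10^6 W/m

Q' = 9.63×10^6 W/m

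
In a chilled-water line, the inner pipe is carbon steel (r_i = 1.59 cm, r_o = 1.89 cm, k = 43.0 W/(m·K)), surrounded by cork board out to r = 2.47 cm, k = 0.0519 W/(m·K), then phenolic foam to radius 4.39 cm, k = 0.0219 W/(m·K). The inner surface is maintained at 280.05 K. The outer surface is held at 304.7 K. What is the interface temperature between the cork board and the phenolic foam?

T = 284.1 K

Treat each layer as a resistance in series:
  R'_carbon steel = ln(0.0189/0.0159)/(2πk) = 0.1728/(2π·43.0) = 6.397×10^-4 m·K/W
  R'_cork board = ln(0.0247/0.0189)/(2πk) = 0.2676/(2π·0.0519) = 0.8207 m·K/W
  R'_phenolic foam = ln(0.0439/0.0247)/(2πk) = 0.5751/(2π·0.0219) = 4.180 m·K/W
ΣR = 6.397×10^-4 + 0.8207 + 4.180 = 5.001 m·K/W
Q' = ΔT/ΣR = (280.05 K − 304.7 K)/5.001 = -4.929 W/m
From the inner boundary to the cork board/phenolic foam interface, ΣR_partial = 0.8213 m·K/W.
T_interface = T_in − Q'·ΣR_partial = 280.05 K − (-4.929)(0.8213) = 284.1 K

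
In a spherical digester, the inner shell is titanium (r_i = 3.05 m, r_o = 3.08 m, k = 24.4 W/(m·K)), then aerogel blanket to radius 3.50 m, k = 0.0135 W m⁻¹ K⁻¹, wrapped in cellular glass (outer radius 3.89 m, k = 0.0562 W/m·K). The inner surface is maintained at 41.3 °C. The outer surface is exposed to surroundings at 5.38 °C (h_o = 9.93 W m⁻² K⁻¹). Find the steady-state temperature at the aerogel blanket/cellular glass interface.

Series thermal resistances, inner to outer:
  R_titanium = (1/3.05 − 1/3.08)/(4πk) = 0.003194/(4π·24.4) = 1.042×10^-5 K/W
  R_aerogel blanket = (1/3.08 − 1/3.50)/(4πk) = 0.03896/(4π·0.0135) = 0.2297 K/W
  R_cellular glass = (1/3.50 − 1/3.89)/(4πk) = 0.02864/(4π·0.0562) = 0.04056 K/W
  R_conv,out = 1/(4πr²h) = 1/(4π·3.89²·9.93) = 5.296×10^-4 K/W
ΣR = 1.042×10^-5 + 0.2297 + 0.04056 + 5.296×10^-4 = 0.2708 K/W
Q = ΔT/ΣR = (41.3 °C − 5.38 °C)/0.2708 = 132.6 W
From the inner boundary to the aerogel blanket/cellular glass interface, ΣR_partial = 0.2297 K/W.
T_interface = T_in − Q·ΣR_partial = 41.3 °C − (132.6)(0.2297) = 10.8 °C

T = 10.8 °C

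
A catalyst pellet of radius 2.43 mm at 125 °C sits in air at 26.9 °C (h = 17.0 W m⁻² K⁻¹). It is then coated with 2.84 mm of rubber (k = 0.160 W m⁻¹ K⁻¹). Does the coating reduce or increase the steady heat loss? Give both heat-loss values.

increases: 0.124 → 0.352 W

Critical radius for a sphere: r_cr = 2k/h = 0.0188 m = 1.88 cm.
Outer radius after coating: r₂ = 0.00243 + 0.00284 = 0.00527 m.
Since r₁ < r_cr and r₂ ≤ r_cr, the coating moves toward the maximum at r_cr — heat loss rises.
Bare: R = 1/(4πr₁²h) = 792.7 K/W; Q = 98.1/792.7 = 0.124 W.
Coated: R = R_cond + R_conv = 278.8 K/W; Q = 98.1/278.8 = 0.352 W.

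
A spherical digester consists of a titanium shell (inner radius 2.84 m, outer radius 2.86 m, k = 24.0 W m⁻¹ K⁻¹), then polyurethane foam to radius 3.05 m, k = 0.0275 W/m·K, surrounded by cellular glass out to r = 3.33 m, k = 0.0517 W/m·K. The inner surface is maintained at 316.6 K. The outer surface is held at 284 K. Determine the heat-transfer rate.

Resistance network (inner→outer):
  R_titanium = (1/2.84 − 1/2.86)/(4πk) = 0.002462/(4π·24.0) = 8.164×10^-6 K/W
  R_polyurethane foam = (1/2.86 − 1/3.05)/(4πk) = 0.02178/(4π·0.0275) = 0.06303 K/W
  R_cellular glass = (1/3.05 − 1/3.33)/(4πk) = 0.02757/(4π·0.0517) = 0.04243 K/W
ΣR = 8.164×10^-6 + 0.06303 + 0.04243 = 0.1055 K/W
Q = ΔT/ΣR = (316.6 K − 284 K)/0.1055 = 309 W

Q = 309 W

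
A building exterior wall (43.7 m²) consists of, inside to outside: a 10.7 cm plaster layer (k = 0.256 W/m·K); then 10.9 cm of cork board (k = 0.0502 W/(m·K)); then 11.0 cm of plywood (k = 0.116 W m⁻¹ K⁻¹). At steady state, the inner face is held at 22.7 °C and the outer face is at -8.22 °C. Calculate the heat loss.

Resistance network (inner→outer):
  R_plaster = L/(kA) = 0.107/(0.256·43.7) = 0.009565 K/W
  R_cork board = L/(kA) = 0.109/(0.0502·43.7) = 0.04969 K/W
  R_plywood = L/(kA) = 0.110/(0.116·43.7) = 0.02170 K/W
ΣR = 0.009565 + 0.04969 + 0.02170 = 0.08095 K/W
Q = ΔT/ΣR = (22.7 °C − -8.22 °C)/0.08095 = 382 W

Q = 382 W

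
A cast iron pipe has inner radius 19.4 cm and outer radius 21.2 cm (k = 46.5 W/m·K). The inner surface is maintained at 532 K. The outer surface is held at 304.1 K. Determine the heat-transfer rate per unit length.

Q' = 2πk·ΔT/ln(r₂/r₁) = 2π × 46.5 × 227.9 / ln(0.212/0.194) = 7.50×10^5 W/m

Q' = 750 kW/m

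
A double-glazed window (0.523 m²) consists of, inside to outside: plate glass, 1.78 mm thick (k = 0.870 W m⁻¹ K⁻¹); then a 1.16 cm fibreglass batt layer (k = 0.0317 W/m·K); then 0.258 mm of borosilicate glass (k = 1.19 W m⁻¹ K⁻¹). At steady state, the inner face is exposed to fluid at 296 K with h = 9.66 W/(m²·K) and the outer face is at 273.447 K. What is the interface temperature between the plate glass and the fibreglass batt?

T = 291.0 K

Resistance network (inner→outer):
  R_conv,in = 1/(hA) = 1/(9.66·0.523) = 0.1979 K/W
  R_plate glass = L/(kA) = 0.00178/(0.870·0.523) = 0.003912 K/W
  R_fibreglass batt = L/(kA) = 0.0116/(0.0317·0.523) = 0.6997 K/W
  R_borosilicate glass = L/(kA) = 2.58×10^-4/(1.19·0.523) = 4.145×10^-4 K/W
ΣR = 0.1979 + 0.003912 + 0.6997 + 4.145×10^-4 = 0.9019 K/W
Q = ΔT/ΣR = (296 K − 273.447 K)/0.9019 = 25.01 W
From the inner boundary to the plate glass/fibreglass batt interface, ΣR_partial = 0.2018 K/W.
T_interface = T_in − Q·ΣR_partial = 296 K − (25.01)(0.2018) = 291.0 K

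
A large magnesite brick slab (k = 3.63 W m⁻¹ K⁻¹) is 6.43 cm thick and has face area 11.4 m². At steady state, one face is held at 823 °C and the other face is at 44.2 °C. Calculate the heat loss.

Q = 5.01×10^5 W

Q = kA·ΔT/L = 3.63 × 11.4 × |823 °C − 44.2 °C| / 0.0643 = 5.01×10^5 W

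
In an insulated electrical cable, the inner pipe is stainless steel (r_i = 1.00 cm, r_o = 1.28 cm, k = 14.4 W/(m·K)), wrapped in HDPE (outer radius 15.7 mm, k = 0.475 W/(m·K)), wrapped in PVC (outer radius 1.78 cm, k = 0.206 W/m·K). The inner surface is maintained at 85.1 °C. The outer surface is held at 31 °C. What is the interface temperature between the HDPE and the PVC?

Treat each layer as a resistance in series:
  R'_stainless steel = ln(0.0128/0.0100)/(2πk) = 0.2469/(2π·14.4) = 0.002728 m·K/W
  R'_HDPE = ln(0.0157/0.0128)/(2πk) = 0.2042/(2π·0.475) = 0.06843 m·K/W
  R'_PVC = ln(0.0178/0.0157)/(2πk) = 0.1255/(2π·0.206) = 0.09699 m·K/W
ΣR = 0.002728 + 0.06843 + 0.09699 = 0.1681 m·K/W
Q' = ΔT/ΣR = (85.1 °C − 31 °C)/0.1681 = 321.8 W/m
From the inner boundary to the HDPE/PVC interface, ΣR_partial = 0.07116 m·K/W.
T_interface = T_in − Q'·ΣR_partial = 85.1 °C − (321.8)(0.07116) = 62.2 °C

T = 62.2 °C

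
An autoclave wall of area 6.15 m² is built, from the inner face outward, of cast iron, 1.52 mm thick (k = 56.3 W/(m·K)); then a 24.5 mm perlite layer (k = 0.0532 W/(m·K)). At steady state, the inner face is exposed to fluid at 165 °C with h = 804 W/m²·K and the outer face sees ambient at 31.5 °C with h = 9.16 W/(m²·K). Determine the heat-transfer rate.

Treat each layer as a resistance in series:
  R_conv,in = 1/(hA) = 1/(804·6.15) = 2.022×10^-4 K/W
  R_cast iron = L/(kA) = 0.00152/(56.3·6.15) = 4.390×10^-6 K/W
  R_perlite = L/(kA) = 0.0245/(0.0532·6.15) = 0.07488 K/W
  R_conv,out = 1/(hA) = 1/(9.16·6.15) = 0.01775 K/W
ΣR = 2.022×10^-4 + 4.390×10^-6 + 0.07488 + 0.01775 = 0.09284 K/W
Q = ΔT/ΣR = (165 °C − 31.5 °C)/0.09284 = 1440 W

Q = 1440 W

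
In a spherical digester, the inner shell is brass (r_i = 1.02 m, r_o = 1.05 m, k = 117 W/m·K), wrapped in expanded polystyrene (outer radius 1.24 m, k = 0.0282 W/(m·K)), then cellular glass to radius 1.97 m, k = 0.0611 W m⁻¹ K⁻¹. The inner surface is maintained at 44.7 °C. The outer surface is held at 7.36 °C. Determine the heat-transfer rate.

Treat each layer as a resistance in series:
  R_brass = (1/1.02 − 1/1.05)/(4πk) = 0.02801/(4π·117) = 1.905×10^-5 K/W
  R_expanded polystyrene = (1/1.05 − 1/1.24)/(4πk) = 0.1459/(4π·0.0282) = 0.4118 K/W
  R_cellular glass = (1/1.24 − 1/1.97)/(4πk) = 0.2988/(4π·0.0611) = 0.3892 K/W
ΣR = 1.905×10^-5 + 0.4118 + 0.3892 = 0.8010 K/W
Q = ΔT/ΣR = (44.7 °C − 7.36 °C)/0.8010 = 46.6 W

Q = 46.6 W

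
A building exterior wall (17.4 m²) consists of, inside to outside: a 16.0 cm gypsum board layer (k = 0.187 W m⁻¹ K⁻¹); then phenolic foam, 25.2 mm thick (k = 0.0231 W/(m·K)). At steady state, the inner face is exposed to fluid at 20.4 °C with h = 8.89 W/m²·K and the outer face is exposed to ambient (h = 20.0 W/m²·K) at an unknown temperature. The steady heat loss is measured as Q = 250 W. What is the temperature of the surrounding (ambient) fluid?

Series resistances:
  R_conv,in = 1/(hA) = 1/(8.89·17.4) = 0.006465 K/W
  R_gypsum board = L/(kA) = 0.160/(0.187·17.4) = 0.04917 K/W
  R_phenolic foam = L/(kA) = 0.0252/(0.0231·17.4) = 0.06270 K/W
  R_conv,out = 1/(hA) = 1/(20.0·17.4) = 0.002874 K/W
ΣR = 0.1212 K/W
ΔT = Q·ΣR = 250 × 0.1212 = 30.30 K
Heat flows outward, so T_out = T_in − ΔT = 20.4 − 30.30 = -9.90 °C

T_out = -9.90 °C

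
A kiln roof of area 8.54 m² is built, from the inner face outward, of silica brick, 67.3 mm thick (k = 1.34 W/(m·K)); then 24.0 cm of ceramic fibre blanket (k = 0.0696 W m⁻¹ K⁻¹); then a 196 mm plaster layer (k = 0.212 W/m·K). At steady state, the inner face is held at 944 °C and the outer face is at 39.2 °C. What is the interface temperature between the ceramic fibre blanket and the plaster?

T = 228 °C

Series thermal resistances, inner to outer:
  R_silica brick = L/(kA) = 0.0673/(1.34·8.54) = 0.005881 K/W
  R_ceramic fibre blanket = L/(kA) = 0.240/(0.0696·8.54) = 0.4038 K/W
  R_plaster = L/(kA) = 0.196/(0.212·8.54) = 0.1083 K/W
ΣR = 0.005881 + 0.4038 + 0.1083 = 0.5180 K/W
Q = ΔT/ΣR = (944 °C − 39.2 °C)/0.5180 = 1747 W
From the inner boundary to the ceramic fibre blanket/plaster interface, ΣR_partial = 0.4097 K/W.
T_interface = T_in − Q·ΣR_partial = 944 °C − (1747)(0.4097) = 228 °C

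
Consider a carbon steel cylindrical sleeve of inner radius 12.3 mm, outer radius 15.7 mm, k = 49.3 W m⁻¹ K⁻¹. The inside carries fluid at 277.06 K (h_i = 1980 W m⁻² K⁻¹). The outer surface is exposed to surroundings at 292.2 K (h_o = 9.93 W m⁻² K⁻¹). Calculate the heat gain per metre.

Treat each layer as a resistance in series:
  R'_conv,in = 1/(2πr h) = 1/(2π·0.0123·1980) = 0.006535 m·K/W
  R'_carbon steel = ln(0.0157/0.0123)/(2πk) = 0.2441/(2π·49.3) = 7.879×10^-4 m·K/W
  R'_conv,out = 1/(2πr h) = 1/(2π·0.0157·9.93) = 1.021 m·K/W
ΣR = 0.006535 + 7.879×10^-4 + 1.021 = 1.028 m·K/W
Q' = ΔT/ΣR = (277.06 K − 292.2 K)/1.028 = -14.7 W/m
(Negative Q' ⇒ heat flows inward; heat gain = 14.7 W/m.)

Q' = 14.7 W/m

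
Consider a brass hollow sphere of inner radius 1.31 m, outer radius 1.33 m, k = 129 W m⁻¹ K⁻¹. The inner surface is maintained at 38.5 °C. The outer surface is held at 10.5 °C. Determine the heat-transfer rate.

Q = 3950 kW

Q = 4πk·ΔT/(1/r₁ − 1/r₂) = 4π × 129 × 28 / (1/1.31 − 1/1.33) = 3.95×10^6 W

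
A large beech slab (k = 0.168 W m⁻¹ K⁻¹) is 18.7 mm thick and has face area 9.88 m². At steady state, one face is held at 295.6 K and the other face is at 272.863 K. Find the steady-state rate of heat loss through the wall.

Q = 2.02 kW

Q = kA·ΔT/L = 0.168 × 9.88 × |295.6 K − 272.863 K| / 0.0187 = 2020 W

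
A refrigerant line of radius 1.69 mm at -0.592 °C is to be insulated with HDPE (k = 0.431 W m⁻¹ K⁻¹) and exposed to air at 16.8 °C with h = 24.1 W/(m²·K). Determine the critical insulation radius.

For a cylinder, r_cr = k_ins/h = 0.431/24.1 = 0.0179 m = 1.79 cm

r_cr = 1.79 cm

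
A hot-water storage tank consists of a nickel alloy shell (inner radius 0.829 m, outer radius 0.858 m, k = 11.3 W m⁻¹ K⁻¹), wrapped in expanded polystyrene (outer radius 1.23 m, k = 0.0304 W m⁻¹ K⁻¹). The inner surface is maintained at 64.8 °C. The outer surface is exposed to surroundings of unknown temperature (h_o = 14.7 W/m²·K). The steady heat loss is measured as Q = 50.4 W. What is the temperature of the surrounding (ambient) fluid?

Sum the resistances:
  R_nickel alloy = (1/0.829 − 1/0.858)/(4πk) = 0.04077/(4π·11.3) = 2.871×10^-4 K/W
  R_expanded polystyrene = (1/0.858 − 1/1.23)/(4πk) = 0.3525/(4π·0.0304) = 0.9227 K/W
  R_conv,out = 1/(4πr²h) = 1/(4π·1.23²·14.7) = 0.003578 K/W
ΣR = 0.9266 K/W
ΔT = Q·ΣR = 50.4 × 0.9266 = 46.70 K
Heat flows outward, so T_out = T_in − ΔT = 64.8 − 46.70 = 18.1 °C

T_out = 18.1 °C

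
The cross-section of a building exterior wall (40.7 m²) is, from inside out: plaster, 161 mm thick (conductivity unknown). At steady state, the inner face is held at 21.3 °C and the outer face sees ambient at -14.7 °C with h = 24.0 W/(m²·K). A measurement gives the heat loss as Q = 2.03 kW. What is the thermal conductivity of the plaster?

ΣR = ΔT/Q = |21.3 − -14.7|/2030 = 0.01773 K/W
Known resistances:
  R_conv,out = 1/(hA) = 1/(24.0·40.7) = 0.001024 K/W
R_plaster = ΣR − ΣR_known = 0.01773 − 0.001024 = 0.01671 K/W
L/(kA) = 0.01671 ⇒ k = 0.161/(0.01671·40.7) = 0.237 W/m·K

k = 0.237 W/m·K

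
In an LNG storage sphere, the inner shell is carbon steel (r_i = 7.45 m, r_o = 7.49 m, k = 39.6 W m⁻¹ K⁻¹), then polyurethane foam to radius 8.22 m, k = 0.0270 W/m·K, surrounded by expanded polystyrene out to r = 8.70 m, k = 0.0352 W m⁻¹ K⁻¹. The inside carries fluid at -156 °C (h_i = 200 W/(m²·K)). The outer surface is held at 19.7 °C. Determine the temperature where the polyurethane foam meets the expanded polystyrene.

Treat each layer as a resistance in series:
  R_conv,in = 1/(4πr²h) = 1/(4π·7.45²·200) = 7.169×10^-6 K/W
  R_carbon steel = (1/7.45 − 1/7.49)/(4πk) = 7.168×10^-4/(4π·39.6) = 1.441×10^-6 K/W
  R_polyurethane foam = (1/7.49 − 1/8.22)/(4πk) = 0.01186/(4π·0.0270) = 0.03495 K/W
  R_expanded polystyrene = (1/8.22 − 1/8.70)/(4πk) = 0.006712/(4π·0.0352) = 0.01517 K/W
ΣR = 7.169×10^-6 + 1.441×10^-6 + 0.03495 + 0.01517 = 0.05013 K/W
Q = ΔT/ΣR = (-156 °C − 19.7 °C)/0.05013 = -3505 W
From the inner boundary to the polyurethane foam/expanded polystyrene interface, ΣR_partial = 0.03496 K/W.
T_interface = T_in − Q·ΣR_partial = -156 °C − (-3505)(0.03496) = -33.5 °C

T = -33.5 °C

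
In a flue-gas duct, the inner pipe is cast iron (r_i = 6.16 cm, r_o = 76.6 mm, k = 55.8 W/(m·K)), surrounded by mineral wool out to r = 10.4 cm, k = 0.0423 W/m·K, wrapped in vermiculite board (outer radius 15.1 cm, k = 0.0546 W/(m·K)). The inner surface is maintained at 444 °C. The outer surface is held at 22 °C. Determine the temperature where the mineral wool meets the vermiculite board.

T = 227 °C

Resistance network (inner→outer):
  R'_cast iron = ln(0.0766/0.0616)/(2πk) = 0.2179/(2π·55.8) = 6.216×10^-4 m·K/W
  R'_mineral wool = ln(0.104/0.0766)/(2πk) = 0.3058/(2π·0.0423) = 1.151 m·K/W
  R'_vermiculite board = ln(0.151/0.104)/(2πk) = 0.3729/(2π·0.0546) = 1.087 m·K/W
ΣR = 6.216×10^-4 + 1.151 + 1.087 = 2.239 m·K/W
Q' = ΔT/ΣR = (444 °C − 22 °C)/2.239 = 188.5 W/m
From the inner boundary to the mineral wool/vermiculite board interface, ΣR_partial = 1.152 m·K/W.
T_interface = T_in − Q'·ΣR_partial = 444 °C − (188.5)(1.152) = 227 °C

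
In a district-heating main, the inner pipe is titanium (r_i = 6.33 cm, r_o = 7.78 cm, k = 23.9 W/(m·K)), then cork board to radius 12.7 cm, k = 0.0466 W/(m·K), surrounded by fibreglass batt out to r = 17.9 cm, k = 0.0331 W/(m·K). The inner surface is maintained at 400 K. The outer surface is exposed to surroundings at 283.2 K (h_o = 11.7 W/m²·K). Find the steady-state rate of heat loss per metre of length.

Q' = 34.3 W/m

Series thermal resistances, inner to outer:
  R'_titanium = ln(0.0778/0.0633)/(2πk) = 0.2063/(2π·23.9) = 0.001374 m·K/W
  R'_cork board = ln(0.127/0.0778)/(2πk) = 0.4900/(2π·0.0466) = 1.674 m·K/W
  R'_fibreglass batt = ln(0.179/0.127)/(2πk) = 0.3432/(2π·0.0331) = 1.650 m·K/W
  R'_conv,out = 1/(2πr h) = 1/(2π·0.179·11.7) = 0.07599 m·K/W
ΣR = 0.001374 + 1.674 + 1.650 + 0.07599 = 3.401 m·K/W
Q' = ΔT/ΣR = (400 K − 283.2 K)/3.401 = 34.3 W/m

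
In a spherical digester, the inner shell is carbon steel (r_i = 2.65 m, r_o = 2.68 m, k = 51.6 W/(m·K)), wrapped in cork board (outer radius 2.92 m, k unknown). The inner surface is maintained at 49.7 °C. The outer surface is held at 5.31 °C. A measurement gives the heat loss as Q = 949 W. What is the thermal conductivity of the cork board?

ΣR = ΔT/Q = |49.7 − 5.31|/949 = 0.04678 K/W
Known resistances:
  R_carbon steel = (1/2.65 − 1/2.68)/(4πk) = 0.004224/(4π·51.6) = 6.514×10^-6 K/W
R_cork board = ΣR − ΣR_known = 0.04678 − 6.514×10^-6 = 0.04677 K/W
(1/r₁−1/r₂)/(4πk) = 0.04677 ⇒ k = 0.03067/(4π·0.04677) = 0.0522 W/m·K

k = 0.0522 W/m·K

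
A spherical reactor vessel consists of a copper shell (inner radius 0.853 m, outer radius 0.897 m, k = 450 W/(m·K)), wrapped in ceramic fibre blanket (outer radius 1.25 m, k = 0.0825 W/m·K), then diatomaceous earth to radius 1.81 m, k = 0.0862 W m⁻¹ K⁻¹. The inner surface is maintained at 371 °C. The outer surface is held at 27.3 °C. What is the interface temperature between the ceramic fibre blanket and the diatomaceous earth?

T = 175 °C

Resistance network (inner→outer):
  R_copper = (1/0.853 − 1/0.897)/(4πk) = 0.05751/(4π·450) = 1.017×10^-5 K/W
  R_ceramic fibre blanket = (1/0.897 − 1/1.25)/(4πk) = 0.3148/(4π·0.0825) = 0.3037 K/W
  R_diatomaceous earth = (1/1.25 − 1/1.81)/(4πk) = 0.2475/(4π·0.0862) = 0.2285 K/W
ΣR = 1.017×10^-5 + 0.3037 + 0.2285 = 0.5322 K/W
Q = ΔT/ΣR = (371 °C − 27.3 °C)/0.5322 = 645.8 W
From the inner boundary to the ceramic fibre blanket/diatomaceous earth interface, ΣR_partial = 0.3037 K/W.
T_interface = T_in − Q·ΣR_partial = 371 °C − (645.8)(0.3037) = 175 °C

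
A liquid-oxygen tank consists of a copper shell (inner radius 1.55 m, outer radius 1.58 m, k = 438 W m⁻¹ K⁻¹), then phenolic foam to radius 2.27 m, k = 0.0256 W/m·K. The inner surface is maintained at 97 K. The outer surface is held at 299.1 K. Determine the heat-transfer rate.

Series thermal resistances, inner to outer:
  R_copper = (1/1.55 − 1/1.58)/(4πk) = 0.01225/(4π·438) = 2.226×10^-6 K/W
  R_phenolic foam = (1/1.58 − 1/2.27)/(4πk) = 0.1924/(4π·0.0256) = 0.5980 K/W
ΣR = 2.226×10^-6 + 0.5980 = 0.5980 K/W
Q = ΔT/ΣR = (97 K − 299.1 K)/0.5980 = -338 W
(Negative Q ⇒ heat flows inward; heat gain = 338 W.)

Q = 338 W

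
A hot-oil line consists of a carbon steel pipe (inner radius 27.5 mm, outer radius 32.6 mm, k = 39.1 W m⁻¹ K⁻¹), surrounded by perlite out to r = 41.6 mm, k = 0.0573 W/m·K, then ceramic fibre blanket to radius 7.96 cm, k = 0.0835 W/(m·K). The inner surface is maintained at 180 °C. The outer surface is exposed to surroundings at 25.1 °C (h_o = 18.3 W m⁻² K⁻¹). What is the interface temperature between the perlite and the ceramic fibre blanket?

T = 128 °C

Treat each layer as a resistance in series:
  R'_carbon steel = ln(0.0326/0.0275)/(2πk) = 0.1701/(2π·39.1) = 6.925×10^-4 m·K/W
  R'_perlite = ln(0.0416/0.0326)/(2πk) = 0.2438/(2π·0.0573) = 0.6771 m·K/W
  R'_ceramic fibre blanket = ln(0.0796/0.0416)/(2πk) = 0.6489/(2π·0.0835) = 1.237 m·K/W
  R'_conv,out = 1/(2πr h) = 1/(2π·0.0796·18.3) = 0.1093 m·K/W
ΣR = 6.925×10^-4 + 0.6771 + 1.237 + 0.1093 = 2.024 m·K/W
Q' = ΔT/ΣR = (180 °C − 25.1 °C)/2.024 = 76.53 W/m
From the inner boundary to the perlite/ceramic fibre blanket interface, ΣR_partial = 0.6778 m·K/W.
T_interface = T_in − Q'·ΣR_partial = 180 °C − (76.53)(0.6778) = 128 °C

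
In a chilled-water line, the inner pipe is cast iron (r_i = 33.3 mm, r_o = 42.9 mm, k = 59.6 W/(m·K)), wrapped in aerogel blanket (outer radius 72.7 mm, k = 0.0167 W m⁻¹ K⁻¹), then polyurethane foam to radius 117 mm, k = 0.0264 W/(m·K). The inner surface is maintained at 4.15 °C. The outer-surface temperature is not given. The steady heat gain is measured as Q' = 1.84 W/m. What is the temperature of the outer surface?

Series resistances:
  R'_cast iron = ln(0.0429/0.0333)/(2πk) = 0.2533/(2π·59.6) = 6.764×10^-4 m·K/W
  R'_aerogel blanket = ln(0.0727/0.0429)/(2πk) = 0.5275/(2π·0.0167) = 5.027 m·K/W
  R'_polyurethane foam = ln(0.117/0.0727)/(2πk) = 0.4758/(2π·0.0264) = 2.869 m·K/W
ΣR = 7.896 m·K/W
ΔT = Q'·ΣR = 1.84 × 7.896 = 14.53 K
Heat flows inward, so T_out = T_in + ΔT = 4.15 + 14.53 = 18.7 °C

T_out = 18.7 °C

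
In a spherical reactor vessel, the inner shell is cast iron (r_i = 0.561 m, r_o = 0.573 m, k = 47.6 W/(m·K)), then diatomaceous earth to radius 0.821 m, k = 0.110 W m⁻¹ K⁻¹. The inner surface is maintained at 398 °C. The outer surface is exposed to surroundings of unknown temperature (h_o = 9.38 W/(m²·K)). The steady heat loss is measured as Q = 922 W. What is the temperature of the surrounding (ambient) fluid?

Series resistances:
  R_cast iron = (1/0.561 − 1/0.573)/(4πk) = 0.03733/(4π·47.6) = 6.241×10^-5 K/W
  R_diatomaceous earth = (1/0.573 − 1/0.821)/(4πk) = 0.5272/(4π·0.110) = 0.3814 K/W
  R_conv,out = 1/(4πr²h) = 1/(4π·0.821²·9.38) = 0.01259 K/W
ΣR = 0.3940 K/W
ΔT = Q·ΣR = 922 × 0.3940 = 363.3 K
Heat flows outward, so T_out = T_in − ΔT = 398 − 363.3 = 34.7 °C

T_out = 34.7 °C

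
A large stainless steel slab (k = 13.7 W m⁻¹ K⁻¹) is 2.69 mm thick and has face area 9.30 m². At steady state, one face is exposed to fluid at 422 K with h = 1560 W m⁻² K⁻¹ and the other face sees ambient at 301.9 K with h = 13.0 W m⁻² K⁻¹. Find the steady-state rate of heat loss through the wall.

Resistance network (inner→outer):
  R_conv,in = 1/(hA) = 1/(1560·9.30) = 6.893×10^-5 K/W
  R_stainless steel = L/(kA) = 0.00269/(13.7·9.30) = 2.111×10^-5 K/W
  R_conv,out = 1/(hA) = 1/(13.0·9.30) = 0.008271 K/W
ΣR = 6.893×10^-5 + 2.111×10^-5 + 0.008271 = 0.008361 K/W
Q = ΔT/ΣR = (422 K − 301.9 K)/0.008361 = 14400 W

Q = 14.4 kW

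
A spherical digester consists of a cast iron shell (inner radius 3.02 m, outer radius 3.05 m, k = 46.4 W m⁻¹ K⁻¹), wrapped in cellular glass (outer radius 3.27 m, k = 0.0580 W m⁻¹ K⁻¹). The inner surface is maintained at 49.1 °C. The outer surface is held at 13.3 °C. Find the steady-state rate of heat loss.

Treat each layer as a resistance in series:
  R_cast iron = (1/3.02 − 1/3.05)/(4πk) = 0.003257/(4π·46.4) = 5.586×10^-6 K/W
  R_cellular glass = (1/3.05 − 1/3.27)/(4πk) = 0.02206/(4π·0.0580) = 0.03026 K/W
ΣR = 5.586×10^-6 + 0.03026 = 0.03027 K/W
Q = ΔT/ΣR = (49.1 °C − 13.3 °C)/0.03027 = 1180 W

Q = 1180 W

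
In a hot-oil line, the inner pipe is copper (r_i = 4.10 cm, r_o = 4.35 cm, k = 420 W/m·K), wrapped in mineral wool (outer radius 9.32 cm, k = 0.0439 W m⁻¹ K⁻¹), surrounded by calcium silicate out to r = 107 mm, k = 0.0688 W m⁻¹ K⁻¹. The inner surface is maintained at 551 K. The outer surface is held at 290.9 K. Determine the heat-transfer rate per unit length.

Resistance network (inner→outer):
  R'_copper = ln(0.0435/0.0410)/(2πk) = 0.05919/(2π·420) = 2.243×10^-5 m·K/W
  R'_mineral wool = ln(0.0932/0.0435)/(2πk) = 0.7620/(2π·0.0439) = 2.763 m·K/W
  R'_calcium silicate = ln(0.107/0.0932)/(2πk) = 0.1381/(2π·0.0688) = 0.3194 m·K/W
ΣR = 2.243×10^-5 + 2.763 + 0.3194 = 3.082 m·K/W
Q' = ΔT/ΣR = (551 K − 290.9 K)/3.082 = 84.4 W/m

Q' = 84.4 W/m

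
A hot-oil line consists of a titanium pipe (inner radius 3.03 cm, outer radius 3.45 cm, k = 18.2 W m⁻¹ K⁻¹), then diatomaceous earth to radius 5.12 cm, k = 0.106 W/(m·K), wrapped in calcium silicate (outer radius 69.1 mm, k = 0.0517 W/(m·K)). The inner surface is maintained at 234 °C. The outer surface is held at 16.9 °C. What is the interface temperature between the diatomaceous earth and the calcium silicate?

T = 149 °C

Series thermal resistances, inner to outer:
  R'_titanium = ln(0.0345/0.0303)/(2πk) = 0.1298/(2π·18.2) = 0.001135 m·K/W
  R'_diatomaceous earth = ln(0.0512/0.0345)/(2πk) = 0.3948/(2π·0.106) = 0.5927 m·K/W
  R'_calcium silicate = ln(0.0691/0.0512)/(2πk) = 0.2998/(2π·0.0517) = 0.9230 m·K/W
ΣR = 0.001135 + 0.5927 + 0.9230 = 1.517 m·K/W
Q' = ΔT/ΣR = (234 °C − 16.9 °C)/1.517 = 143.1 W/m
From the inner boundary to the diatomaceous earth/calcium silicate interface, ΣR_partial = 0.5938 m·K/W.
T_interface = T_in − Q'·ΣR_partial = 234 °C − (143.1)(0.5938) = 149 °C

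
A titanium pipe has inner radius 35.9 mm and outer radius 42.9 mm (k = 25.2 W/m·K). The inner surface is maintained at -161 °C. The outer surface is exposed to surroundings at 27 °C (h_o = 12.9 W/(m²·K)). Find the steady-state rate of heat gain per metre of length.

Series thermal resistances, inner to outer:
  R'_titanium = ln(0.0429/0.0359)/(2πk) = 0.1781/(2π·25.2) = 0.001125 m·K/W
  R'_conv,out = 1/(2πr h) = 1/(2π·0.0429·12.9) = 0.2876 m·K/W
ΣR = 0.001125 + 0.2876 = 0.2887 m·K/W
Q' = ΔT/ΣR = (-161 °C − 27 °C)/0.2887 = -651 W/m
(Negative Q' ⇒ heat flows inward; heat gain = 651 W/m.)

Q' = 651 W/m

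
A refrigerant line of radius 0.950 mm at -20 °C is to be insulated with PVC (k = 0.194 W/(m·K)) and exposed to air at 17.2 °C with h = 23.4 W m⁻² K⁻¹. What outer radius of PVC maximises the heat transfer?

For a cylinder, r_cr = k_ins/h = 0.194/23.4 = 0.00829 m = 0.829 cm

r_cr = 0.829 cm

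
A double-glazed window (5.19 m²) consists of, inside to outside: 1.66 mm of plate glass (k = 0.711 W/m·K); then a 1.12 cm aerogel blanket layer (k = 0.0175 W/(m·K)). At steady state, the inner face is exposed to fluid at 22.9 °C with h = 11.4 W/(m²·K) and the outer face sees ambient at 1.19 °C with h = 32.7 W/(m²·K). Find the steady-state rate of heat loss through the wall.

Q = 148 W

Treat each layer as a resistance in series:
  R_conv,in = 1/(hA) = 1/(11.4·5.19) = 0.01690 K/W
  R_plate glass = L/(kA) = 0.00166/(0.711·5.19) = 4.499×10^-4 K/W
  R_aerogel blanket = L/(kA) = 0.0112/(0.0175·5.19) = 0.1233 K/W
  R_conv,out = 1/(hA) = 1/(32.7·5.19) = 0.005892 K/W
ΣR = 0.01690 + 4.499×10^-4 + 0.1233 + 0.005892 = 0.1465 K/W
Q = ΔT/ΣR = (22.9 °C − 1.19 °C)/0.1465 = 148 W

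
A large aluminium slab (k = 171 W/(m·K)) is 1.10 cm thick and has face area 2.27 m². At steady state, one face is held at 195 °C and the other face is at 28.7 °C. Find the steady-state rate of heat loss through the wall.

Q = 5870 kW

Q = kA·ΔT/L = 171 × 2.27 × |195 °C − 28.7 °C| / 0.0110 = 5.87×10^6 W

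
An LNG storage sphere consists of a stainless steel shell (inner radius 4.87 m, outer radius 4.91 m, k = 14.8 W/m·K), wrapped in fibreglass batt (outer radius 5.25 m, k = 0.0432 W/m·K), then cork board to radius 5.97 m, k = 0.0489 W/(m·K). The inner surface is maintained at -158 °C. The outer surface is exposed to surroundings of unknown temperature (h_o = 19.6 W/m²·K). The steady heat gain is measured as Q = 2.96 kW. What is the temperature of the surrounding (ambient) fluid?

T_out = 24.9 °C

Sum the resistances:
  R_stainless steel = (1/4.87 − 1/4.91)/(4πk) = 0.001673/(4π·14.8) = 8.995×10^-6 K/W
  R_fibreglass batt = (1/4.91 − 1/5.25)/(4πk) = 0.01319/(4π·0.0432) = 0.02430 K/W
  R_cork board = (1/5.25 − 1/5.97)/(4πk) = 0.02297/(4π·0.0489) = 0.03738 K/W
  R_conv,out = 1/(4πr²h) = 1/(4π·5.97²·19.6) = 1.139×10^-4 K/W
ΣR = 0.06180 K/W
ΔT = Q·ΣR = 2960 × 0.06180 = 182.9 K
Heat flows inward, so T_out = T_in + ΔT = -158 + 182.9 = 24.9 °C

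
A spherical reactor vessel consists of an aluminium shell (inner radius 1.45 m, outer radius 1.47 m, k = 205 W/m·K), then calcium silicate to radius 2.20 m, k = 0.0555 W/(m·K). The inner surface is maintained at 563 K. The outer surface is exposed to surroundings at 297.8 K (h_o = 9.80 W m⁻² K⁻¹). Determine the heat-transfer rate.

Q = 815 W

Treat each layer as a resistance in series:
  R_aluminium = (1/1.45 − 1/1.47)/(4πk) = 0.009383/(4π·205) = 3.642×10^-6 K/W
  R_calcium silicate = (1/1.47 − 1/2.20)/(4πk) = 0.2257/(4π·0.0555) = 0.3237 K/W
  R_conv,out = 1/(4πr²h) = 1/(4π·2.20²·9.80) = 0.001678 K/W
ΣR = 3.642×10^-6 + 0.3237 + 0.001678 = 0.3254 K/W
Q = ΔT/ΣR = (563 K − 297.8 K)/0.3254 = 815 W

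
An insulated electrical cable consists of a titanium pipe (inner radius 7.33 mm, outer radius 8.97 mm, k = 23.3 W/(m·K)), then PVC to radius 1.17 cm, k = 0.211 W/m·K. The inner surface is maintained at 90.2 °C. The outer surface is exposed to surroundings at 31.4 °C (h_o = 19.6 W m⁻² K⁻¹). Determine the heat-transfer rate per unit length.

Treat each layer as a resistance in series:
  R'_titanium = ln(0.00897/0.00733)/(2πk) = 0.2019/(2π·23.3) = 0.001379 m·K/W
  R'_PVC = ln(0.0117/0.00897)/(2πk) = 0.2657/(2π·0.211) = 0.2004 m·K/W
  R'_conv,out = 1/(2πr h) = 1/(2π·0.0117·19.6) = 0.6940 m·K/W
ΣR = 0.001379 + 0.2004 + 0.6940 = 0.8958 m·K/W
Q' = ΔT/ΣR = (90.2 °C − 31.4 °C)/0.8958 = 65.6 W/m

Q' = 65.6 W/m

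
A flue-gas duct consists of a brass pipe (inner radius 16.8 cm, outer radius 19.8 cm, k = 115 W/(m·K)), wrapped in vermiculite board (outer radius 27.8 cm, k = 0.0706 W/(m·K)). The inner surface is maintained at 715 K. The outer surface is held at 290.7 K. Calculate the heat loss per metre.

Series thermal resistances, inner to outer:
  R'_brass = ln(0.198/0.168)/(2πk) = 0.1643/(2π·115) = 2.274×10^-4 m·K/W
  R'_vermiculite board = ln(0.278/0.198)/(2πk) = 0.3394/(2π·0.0706) = 0.7650 m·K/W
ΣR = 2.274×10^-4 + 0.7650 = 0.7652 m·K/W
Q' = ΔT/ΣR = (715 K − 290.7 K)/0.7652 = 554 W/m

Q' = 554 W/m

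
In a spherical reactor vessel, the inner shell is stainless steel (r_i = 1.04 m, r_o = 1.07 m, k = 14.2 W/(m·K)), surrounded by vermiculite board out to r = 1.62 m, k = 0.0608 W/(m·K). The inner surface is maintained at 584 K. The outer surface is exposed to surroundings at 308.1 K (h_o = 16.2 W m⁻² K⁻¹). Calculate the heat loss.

Series thermal resistances, inner to outer:
  R_stainless steel = (1/1.04 − 1/1.07)/(4πk) = 0.02696/(4π·14.2) = 1.511×10^-4 K/W
  R_vermiculite board = (1/1.07 − 1/1.62)/(4πk) = 0.3173/(4π·0.0608) = 0.4153 K/W
  R_conv,out = 1/(4πr²h) = 1/(4π·1.62²·16.2) = 0.001872 K/W
ΣR = 1.511×10^-4 + 0.4153 + 0.001872 = 0.4173 K/W
Q = ΔT/ΣR = (584 K − 308.1 K)/0.4173 = 661 W

Q = 661 W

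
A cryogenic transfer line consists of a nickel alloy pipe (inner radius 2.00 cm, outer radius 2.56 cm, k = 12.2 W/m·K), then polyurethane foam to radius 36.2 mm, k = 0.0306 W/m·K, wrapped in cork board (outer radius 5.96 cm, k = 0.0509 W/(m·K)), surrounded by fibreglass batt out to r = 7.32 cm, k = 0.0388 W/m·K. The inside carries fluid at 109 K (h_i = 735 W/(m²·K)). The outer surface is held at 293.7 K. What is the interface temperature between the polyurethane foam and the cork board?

T = 188.5 K

Resistance network (inner→outer):
  R'_conv,in = 1/(2πr h) = 1/(2π·0.0200·735) = 0.01083 m·K/W
  R'_nickel alloy = ln(0.0256/0.0200)/(2πk) = 0.2469/(2π·12.2) = 0.003220 m·K/W
  R'_polyurethane foam = ln(0.0362/0.0256)/(2πk) = 0.3465/(2π·0.0306) = 1.802 m·K/W
  R'_cork board = ln(0.0596/0.0362)/(2πk) = 0.4986/(2π·0.0509) = 1.559 m·K/W
  R'_fibreglass batt = ln(0.0732/0.0596)/(2πk) = 0.2055/(2π·0.0388) = 0.8431 m·K/W
ΣR = 0.01083 + 0.003220 + 1.802 + 1.559 + 0.8431 = 4.218 m·K/W
Q' = ΔT/ΣR = (109 K − 293.7 K)/4.218 = -43.79 W/m
From the inner boundary to the polyurethane foam/cork board interface, ΣR_partial = 1.816 m·K/W.
T_interface = T_in − Q'·ΣR_partial = 109 K − (-43.79)(1.816) = 188.5 K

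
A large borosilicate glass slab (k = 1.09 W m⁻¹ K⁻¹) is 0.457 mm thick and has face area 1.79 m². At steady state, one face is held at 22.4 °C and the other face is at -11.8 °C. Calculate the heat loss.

Q = kA·ΔT/L = 1.09 × 1.79 × |22.4 °C − -11.8 °C| / 4.57×10^-4 = 1.46×10^5 W

Q = 146 kW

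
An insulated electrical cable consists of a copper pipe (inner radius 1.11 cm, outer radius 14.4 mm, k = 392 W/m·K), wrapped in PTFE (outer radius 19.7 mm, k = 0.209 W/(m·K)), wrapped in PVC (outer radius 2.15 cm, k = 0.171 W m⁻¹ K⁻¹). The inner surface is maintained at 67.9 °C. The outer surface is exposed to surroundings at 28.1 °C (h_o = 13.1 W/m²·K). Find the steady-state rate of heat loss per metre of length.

Q' = 45.0 W/m

Treat each layer as a resistance in series:
  R'_copper = ln(0.0144/0.0111)/(2πk) = 0.2603/(2π·392) = 1.057×10^-4 m·K/W
  R'_PTFE = ln(0.0197/0.0144)/(2πk) = 0.3134/(2π·0.209) = 0.2386 m·K/W
  R'_PVC = ln(0.0215/0.0197)/(2πk) = 0.08743/(2π·0.171) = 0.08138 m·K/W
  R'_conv,out = 1/(2πr h) = 1/(2π·0.0215·13.1) = 0.5651 m·K/W
ΣR = 1.057×10^-4 + 0.2386 + 0.08138 + 0.5651 = 0.8852 m·K/W
Q' = ΔT/ΣR = (67.9 °C − 28.1 °C)/0.8852 = 45.0 W/m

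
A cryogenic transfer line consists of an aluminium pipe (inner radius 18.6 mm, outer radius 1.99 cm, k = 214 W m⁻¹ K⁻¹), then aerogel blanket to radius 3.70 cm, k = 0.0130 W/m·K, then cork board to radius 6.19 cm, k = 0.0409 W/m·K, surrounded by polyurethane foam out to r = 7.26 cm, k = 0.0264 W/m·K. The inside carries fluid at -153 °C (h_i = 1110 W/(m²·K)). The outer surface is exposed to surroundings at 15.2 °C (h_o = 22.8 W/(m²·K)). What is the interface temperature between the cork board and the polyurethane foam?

T = -1.5 °C

Resistance network (inner→outer):
  R'_conv,in = 1/(2πr h) = 1/(2π·0.0186·1110) = 0.007709 m·K/W
  R'_aluminium = ln(0.0199/0.0186)/(2πk) = 0.06756/(2π·214) = 5.024×10^-5 m·K/W
  R'_aerogel blanket = ln(0.0370/0.0199)/(2πk) = 0.6202/(2π·0.0130) = 7.593 m·K/W
  R'_cork board = ln(0.0619/0.0370)/(2πk) = 0.5146/(2π·0.0409) = 2.002 m·K/W
  R'_polyurethane foam = ln(0.0726/0.0619)/(2πk) = 0.1594/(2π·0.0264) = 0.9612 m·K/W
  R'_conv,out = 1/(2πr h) = 1/(2π·0.0726·22.8) = 0.09615 m·K/W
ΣR = 0.007709 + 5.024×10^-5 + 7.593 + 2.002 + 0.9612 + 0.09615 = 10.66 m·K/W
Q' = ΔT/ΣR = (-153 °C − 15.2 °C)/10.66 = -15.78 W/m
From the inner boundary to the cork board/polyurethane foam interface, ΣR_partial = 9.603 m·K/W.
T_interface = T_in − Q'·ΣR_partial = -153 °C − (-15.78)(9.603) = -1.5 °C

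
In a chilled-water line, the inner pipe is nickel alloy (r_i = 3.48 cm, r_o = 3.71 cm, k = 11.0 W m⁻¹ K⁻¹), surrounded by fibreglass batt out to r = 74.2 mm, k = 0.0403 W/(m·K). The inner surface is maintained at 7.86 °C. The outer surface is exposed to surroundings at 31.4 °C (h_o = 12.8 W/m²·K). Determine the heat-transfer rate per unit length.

Q' = 8.10 W/m

Series thermal resistances, inner to outer:
  R'_nickel alloy = ln(0.0371/0.0348)/(2πk) = 0.06400/(2π·11.0) = 9.260×10^-4 m·K/W
  R'_fibreglass batt = ln(0.0742/0.0371)/(2πk) = 0.6931/(2π·0.0403) = 2.737 m·K/W
  R'_conv,out = 1/(2πr h) = 1/(2π·0.0742·12.8) = 0.1676 m·K/W
ΣR = 9.260×10^-4 + 2.737 + 0.1676 = 2.906 m·K/W
Q' = ΔT/ΣR = (7.86 °C − 31.4 °C)/2.906 = -8.10 W/m
(Negative Q' ⇒ heat flows inward; heat gain = 8.10 W/m.)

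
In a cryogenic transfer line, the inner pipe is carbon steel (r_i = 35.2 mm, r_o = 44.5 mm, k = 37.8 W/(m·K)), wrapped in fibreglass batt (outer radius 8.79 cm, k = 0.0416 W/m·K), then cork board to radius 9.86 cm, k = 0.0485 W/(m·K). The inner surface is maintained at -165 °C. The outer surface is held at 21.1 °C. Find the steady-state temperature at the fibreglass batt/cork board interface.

T = -2.4 °C

Series thermal resistances, inner to outer:
  R'_carbon steel = ln(0.0445/0.0352)/(2πk) = 0.2344/(2π·37.8) = 9.871×10^-4 m·K/W
  R'_fibreglass batt = ln(0.0879/0.0445)/(2πk) = 0.6807/(2π·0.0416) = 2.604 m·K/W
  R'_cork board = ln(0.0986/0.0879)/(2πk) = 0.1149/(2π·0.0485) = 0.3770 m·K/W
ΣR = 9.871×10^-4 + 2.604 + 0.3770 = 2.982 m·K/W
Q' = ΔT/ΣR = (-165 °C − 21.1 °C)/2.982 = -62.41 W/m
From the inner boundary to the fibreglass batt/cork board interface, ΣR_partial = 2.605 m·K/W.
T_interface = T_in − Q'·ΣR_partial = -165 °C − (-62.41)(2.605) = -2.4 °C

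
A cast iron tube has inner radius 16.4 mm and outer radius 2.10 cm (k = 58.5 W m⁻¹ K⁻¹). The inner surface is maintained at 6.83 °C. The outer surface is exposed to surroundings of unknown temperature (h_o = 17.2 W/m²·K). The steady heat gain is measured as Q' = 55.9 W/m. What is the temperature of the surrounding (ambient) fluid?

T_out = 31.5 °C

Series resistances:
  R'_cast iron = ln(0.0210/0.0164)/(2πk) = 0.2472/(2π·58.5) = 6.726×10^-4 m·K/W
  R'_conv,out = 1/(2πr h) = 1/(2π·0.0210·17.2) = 0.4406 m·K/W
ΣR = 0.4413 m·K/W
ΔT = Q'·ΣR = 55.9 × 0.4413 = 24.67 K
Heat flows inward, so T_out = T_in + ΔT = 6.83 + 24.67 = 31.5 °C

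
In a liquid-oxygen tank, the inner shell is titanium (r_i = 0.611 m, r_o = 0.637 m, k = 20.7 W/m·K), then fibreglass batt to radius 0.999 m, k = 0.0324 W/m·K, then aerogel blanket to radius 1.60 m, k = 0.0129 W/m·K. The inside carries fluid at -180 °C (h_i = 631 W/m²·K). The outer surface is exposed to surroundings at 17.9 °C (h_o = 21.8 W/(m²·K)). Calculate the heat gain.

Q = 53.2 W

Resistance network (inner→outer):
  R_conv,in = 1/(4πr²h) = 1/(4π·0.611²·631) = 3.378×10^-4 K/W
  R_titanium = (1/0.611 − 1/0.637)/(4πk) = 0.06680/(4π·20.7) = 2.568×10^-4 K/W
  R_fibreglass batt = (1/0.637 − 1/0.999)/(4πk) = 0.5689/(4π·0.0324) = 1.397 K/W
  R_aerogel blanket = (1/0.999 − 1/1.60)/(4πk) = 0.3760/(4π·0.0129) = 2.319 K/W
  R_conv,out = 1/(4πr²h) = 1/(4π·1.60²·21.8) = 0.001426 K/W
ΣR = 3.378×10^-4 + 2.568×10^-4 + 1.397 + 2.319 + 0.001426 = 3.718 K/W
Q = ΔT/ΣR = (-180 °C − 17.9 °C)/3.718 = -53.2 W
(Negative Q ⇒ heat flows inward; heat gain = 53.2 W.)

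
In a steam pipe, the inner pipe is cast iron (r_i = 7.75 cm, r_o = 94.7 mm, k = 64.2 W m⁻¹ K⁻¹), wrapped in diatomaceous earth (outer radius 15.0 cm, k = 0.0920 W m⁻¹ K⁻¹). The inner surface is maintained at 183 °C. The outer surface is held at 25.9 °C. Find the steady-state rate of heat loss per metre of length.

Resistance network (inner→outer):
  R'_cast iron = ln(0.0947/0.0775)/(2πk) = 0.2004/(2π·64.2) = 4.969×10^-4 m·K/W
  R'_diatomaceous earth = ln(0.150/0.0947)/(2πk) = 0.4599/(2π·0.0920) = 0.7956 m·K/W
ΣR = 4.969×10^-4 + 0.7956 = 0.7961 m·K/W
Q' = ΔT/ΣR = (183 °C − 25.9 °C)/0.7961 = 197 W/m

Q' = 197 W/m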